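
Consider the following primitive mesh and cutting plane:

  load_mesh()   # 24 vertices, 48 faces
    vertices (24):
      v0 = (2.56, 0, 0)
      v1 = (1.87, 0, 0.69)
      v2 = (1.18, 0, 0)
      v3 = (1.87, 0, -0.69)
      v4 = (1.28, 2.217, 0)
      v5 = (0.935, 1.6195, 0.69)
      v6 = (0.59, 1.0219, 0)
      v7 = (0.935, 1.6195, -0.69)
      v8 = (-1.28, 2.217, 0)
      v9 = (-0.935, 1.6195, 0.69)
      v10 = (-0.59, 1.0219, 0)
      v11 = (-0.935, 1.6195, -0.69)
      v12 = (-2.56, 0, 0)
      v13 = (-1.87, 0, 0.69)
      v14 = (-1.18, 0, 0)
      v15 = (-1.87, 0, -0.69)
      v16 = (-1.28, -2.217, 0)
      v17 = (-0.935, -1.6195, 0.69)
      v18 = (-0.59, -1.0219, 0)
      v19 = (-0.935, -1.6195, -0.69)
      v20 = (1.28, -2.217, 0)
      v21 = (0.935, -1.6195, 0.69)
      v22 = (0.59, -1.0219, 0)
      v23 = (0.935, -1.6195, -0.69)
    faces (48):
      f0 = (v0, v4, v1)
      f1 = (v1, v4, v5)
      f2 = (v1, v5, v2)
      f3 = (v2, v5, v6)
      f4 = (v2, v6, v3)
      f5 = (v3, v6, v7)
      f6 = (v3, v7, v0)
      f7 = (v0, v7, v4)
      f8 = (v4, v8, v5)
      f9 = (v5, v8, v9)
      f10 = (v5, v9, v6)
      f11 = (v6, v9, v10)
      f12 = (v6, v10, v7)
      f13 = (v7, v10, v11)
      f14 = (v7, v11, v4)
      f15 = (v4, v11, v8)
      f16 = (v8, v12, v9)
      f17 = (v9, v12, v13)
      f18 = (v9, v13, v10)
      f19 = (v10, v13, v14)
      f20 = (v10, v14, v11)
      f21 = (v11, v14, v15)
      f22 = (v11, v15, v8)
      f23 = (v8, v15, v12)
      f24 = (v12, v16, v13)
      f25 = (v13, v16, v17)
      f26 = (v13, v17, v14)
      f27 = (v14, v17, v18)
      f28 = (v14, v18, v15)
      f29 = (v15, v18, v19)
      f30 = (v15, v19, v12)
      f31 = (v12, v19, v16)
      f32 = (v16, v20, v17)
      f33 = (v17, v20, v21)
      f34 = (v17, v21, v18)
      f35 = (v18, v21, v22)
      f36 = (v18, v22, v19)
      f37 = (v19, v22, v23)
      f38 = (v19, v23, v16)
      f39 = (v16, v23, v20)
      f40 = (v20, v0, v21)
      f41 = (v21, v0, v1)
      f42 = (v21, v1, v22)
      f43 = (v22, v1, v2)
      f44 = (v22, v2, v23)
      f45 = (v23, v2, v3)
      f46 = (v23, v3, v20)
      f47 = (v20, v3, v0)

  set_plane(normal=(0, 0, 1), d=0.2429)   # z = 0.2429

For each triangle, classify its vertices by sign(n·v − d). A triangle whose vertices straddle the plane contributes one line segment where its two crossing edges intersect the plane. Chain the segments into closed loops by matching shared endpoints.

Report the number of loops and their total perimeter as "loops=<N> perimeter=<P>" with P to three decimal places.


Straddling triangles (24 of 48):
  (v0,v4,v1) [--+] → (1.4877, 1.43655, 0.2429)–(2.3171, 0, 0.2429)  len=1.6588
  (v1,v4,v5) [+-+] → (1.4877, 1.43655, 0.2429)–(1.15855, 2.00666, 0.2429)  len=0.6583
  (v1,v5,v2) [++-] → (1.09375, 0.570111, 0.2429)–(1.4229, 0, 0.2429)  len=0.6583
  (v2,v5,v6) [-+-] → (1.09375, 0.570111, 0.2429)–(0.71145, 1.23227, 0.2429)  len=0.7646
  (v4,v8,v5) [--+] → (-0.500256, 2.00666, 0.2429)–(1.15855, 2.00666, 0.2429)  len=1.6588
  (v5,v8,v9) [+-+] → (-0.500256, 2.00666, 0.2429)–(-1.15855, 2.00666, 0.2429)  len=0.6583
  (v5,v9,v6) [++-] → (0.0531558, 1.23227, 0.2429)–(0.71145, 1.23227, 0.2429)  len=0.6583
  (v6,v9,v10) [-+-] → (0.0531558, 1.23227, 0.2429)–(-0.71145, 1.23227, 0.2429)  len=0.7646
  (v8,v12,v9) [--+] → (-1.98795, 0.570111, 0.2429)–(-1.15855, 2.00666, 0.2429)  len=1.6588
  (v9,v12,v13) [+-+] → (-1.98795, 0.570111, 0.2429)–(-2.3171, 0, 0.2429)  len=0.6583
  (v9,v13,v10) [++-] → (-1.0406, 0.662162, 0.2429)–(-0.71145, 1.23227, 0.2429)  len=0.6583
  (v10,v13,v14) [-+-] → (-1.0406, 0.662162, 0.2429)–(-1.4229, 0, 0.2429)  len=0.7646
  (v12,v16,v13) [--+] → (-1.4877, -1.43655, 0.2429)–(-2.3171, 0, 0.2429)  len=1.6588
  (v13,v16,v17) [+-+] → (-1.4877, -1.43655, 0.2429)–(-1.15855, -2.00666, 0.2429)  len=0.6583
  (v13,v17,v14) [++-] → (-1.09375, -0.570111, 0.2429)–(-1.4229, 0, 0.2429)  len=0.6583
  (v14,v17,v18) [-+-] → (-1.09375, -0.570111, 0.2429)–(-0.71145, -1.23227, 0.2429)  len=0.7646
  (v16,v20,v17) [--+] → (0.500256, -2.00666, 0.2429)–(-1.15855, -2.00666, 0.2429)  len=1.6588
  (v17,v20,v21) [+-+] → (0.500256, -2.00666, 0.2429)–(1.15855, -2.00666, 0.2429)  len=0.6583
  (v17,v21,v18) [++-] → (-0.0531558, -1.23227, 0.2429)–(-0.71145, -1.23227, 0.2429)  len=0.6583
  (v18,v21,v22) [-+-] → (-0.0531558, -1.23227, 0.2429)–(0.71145, -1.23227, 0.2429)  len=0.7646
  (v20,v0,v21) [--+] → (1.98795, -0.570111, 0.2429)–(1.15855, -2.00666, 0.2429)  len=1.6588
  (v21,v0,v1) [+-+] → (1.98795, -0.570111, 0.2429)–(2.3171, 0, 0.2429)  len=0.6583
  (v21,v1,v22) [++-] → (1.0406, -0.662162, 0.2429)–(0.71145, -1.23227, 0.2429)  len=0.6583
  (v22,v1,v2) [-+-] → (1.0406, -0.662162, 0.2429)–(1.4229, 0, 0.2429)  len=0.7646

Chained into 2 loop(s):
  loop 1: 12 segments, perimeter = 13.9026
  loop 2: 12 segments, perimeter = 8.5374
Total perimeter = 22.440

loops=2 perimeter=22.440


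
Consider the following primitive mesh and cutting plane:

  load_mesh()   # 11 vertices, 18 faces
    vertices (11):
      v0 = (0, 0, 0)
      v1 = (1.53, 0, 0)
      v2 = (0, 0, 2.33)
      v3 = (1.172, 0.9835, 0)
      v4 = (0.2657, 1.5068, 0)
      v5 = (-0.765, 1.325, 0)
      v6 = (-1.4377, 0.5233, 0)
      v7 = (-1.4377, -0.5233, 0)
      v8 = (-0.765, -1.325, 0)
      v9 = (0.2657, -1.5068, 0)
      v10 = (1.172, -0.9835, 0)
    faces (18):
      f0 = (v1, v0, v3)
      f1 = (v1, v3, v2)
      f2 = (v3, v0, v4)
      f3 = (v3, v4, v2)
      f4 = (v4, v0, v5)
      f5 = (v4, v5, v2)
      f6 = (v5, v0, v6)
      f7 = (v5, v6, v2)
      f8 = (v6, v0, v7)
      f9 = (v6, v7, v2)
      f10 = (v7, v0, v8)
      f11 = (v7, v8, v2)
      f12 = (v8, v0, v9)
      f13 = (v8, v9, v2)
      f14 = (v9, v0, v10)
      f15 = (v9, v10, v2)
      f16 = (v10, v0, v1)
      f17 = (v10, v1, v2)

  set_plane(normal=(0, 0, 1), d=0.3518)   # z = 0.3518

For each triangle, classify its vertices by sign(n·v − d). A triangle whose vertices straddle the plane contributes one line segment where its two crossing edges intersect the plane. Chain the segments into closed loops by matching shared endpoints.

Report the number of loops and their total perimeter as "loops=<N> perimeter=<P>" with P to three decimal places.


loops=1 perimeter=7.997

Straddling triangles (9 of 18):
  (v1,v3,v2) [--+] → (0.995043, 0.835004, 0.3518)–(1.29899, 0, 0.3518)  len=0.8886
  (v3,v4,v2) [--+] → (0.225583, 1.27929, 0.3518)–(0.995043, 0.835004, 0.3518)  len=0.8885
  (v4,v5,v2) [--+] → (-0.649495, 1.12494, 0.3518)–(0.225583, 1.27929, 0.3518)  len=0.8886
  (v5,v6,v2) [--+] → (-1.22063, 0.444288, 0.3518)–(-0.649495, 1.12494, 0.3518)  len=0.8885
  (v6,v7,v2) [--+] → (-1.22063, -0.444288, 0.3518)–(-1.22063, 0.444288, 0.3518)  len=0.8886
  (v7,v8,v2) [--+] → (-0.649495, -1.12494, 0.3518)–(-1.22063, -0.444288, 0.3518)  len=0.8885
  (v8,v9,v2) [--+] → (0.225583, -1.27929, 0.3518)–(-0.649495, -1.12494, 0.3518)  len=0.8886
  (v9,v10,v2) [--+] → (0.995043, -0.835004, 0.3518)–(0.225583, -1.27929, 0.3518)  len=0.8885
  (v10,v1,v2) [--+] → (1.29899, 0, 0.3518)–(0.995043, -0.835004, 0.3518)  len=0.8886

Chained into 1 loop(s):
  loop 1: 9 segments, perimeter = 7.9970
Total perimeter = 7.997


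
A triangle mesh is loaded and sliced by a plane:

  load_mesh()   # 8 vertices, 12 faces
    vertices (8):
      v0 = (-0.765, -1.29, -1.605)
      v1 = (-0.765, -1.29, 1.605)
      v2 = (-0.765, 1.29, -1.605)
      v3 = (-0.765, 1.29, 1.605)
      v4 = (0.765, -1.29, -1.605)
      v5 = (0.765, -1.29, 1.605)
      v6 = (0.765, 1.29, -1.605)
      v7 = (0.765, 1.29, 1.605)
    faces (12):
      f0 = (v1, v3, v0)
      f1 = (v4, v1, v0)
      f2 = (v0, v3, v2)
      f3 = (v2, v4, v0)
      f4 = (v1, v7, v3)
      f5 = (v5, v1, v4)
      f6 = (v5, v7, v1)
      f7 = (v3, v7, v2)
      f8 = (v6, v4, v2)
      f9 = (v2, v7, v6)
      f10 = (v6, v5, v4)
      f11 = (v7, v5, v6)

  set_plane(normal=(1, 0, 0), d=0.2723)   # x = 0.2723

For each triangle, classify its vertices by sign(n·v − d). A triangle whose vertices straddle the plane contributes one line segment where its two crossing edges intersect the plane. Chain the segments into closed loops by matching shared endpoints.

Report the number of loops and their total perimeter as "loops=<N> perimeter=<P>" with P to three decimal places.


Straddling triangles (8 of 12):
  (v4,v1,v0) [+--] → (0.2723, -1.29, -0.571296)–(0.2723, -1.29, -1.605)  len=1.0337
  (v2,v4,v0) [-+-] → (0.2723, -0.459173, -1.605)–(0.2723, -1.29, -1.605)  len=0.8308
  (v1,v7,v3) [-+-] → (0.2723, 0.459173, 1.605)–(0.2723, 1.29, 1.605)  len=0.8308
  (v5,v1,v4) [+-+] → (0.2723, -1.29, 1.605)–(0.2723, -1.29, -0.571296)  len=2.1763
  (v5,v7,v1) [++-] → (0.2723, 0.459173, 1.605)–(0.2723, -1.29, 1.605)  len=1.7492
  (v3,v7,v2) [-+-] → (0.2723, 1.29, 1.605)–(0.2723, 1.29, 0.571296)  len=1.0337
  (v6,v4,v2) [++-] → (0.2723, -0.459173, -1.605)–(0.2723, 1.29, -1.605)  len=1.7492
  (v2,v7,v6) [-++] → (0.2723, 1.29, 0.571296)–(0.2723, 1.29, -1.605)  len=2.1763

Chained into 1 loop(s):
  loop 1: 8 segments, perimeter = 11.5800
Total perimeter = 11.580

loops=1 perimeter=11.580


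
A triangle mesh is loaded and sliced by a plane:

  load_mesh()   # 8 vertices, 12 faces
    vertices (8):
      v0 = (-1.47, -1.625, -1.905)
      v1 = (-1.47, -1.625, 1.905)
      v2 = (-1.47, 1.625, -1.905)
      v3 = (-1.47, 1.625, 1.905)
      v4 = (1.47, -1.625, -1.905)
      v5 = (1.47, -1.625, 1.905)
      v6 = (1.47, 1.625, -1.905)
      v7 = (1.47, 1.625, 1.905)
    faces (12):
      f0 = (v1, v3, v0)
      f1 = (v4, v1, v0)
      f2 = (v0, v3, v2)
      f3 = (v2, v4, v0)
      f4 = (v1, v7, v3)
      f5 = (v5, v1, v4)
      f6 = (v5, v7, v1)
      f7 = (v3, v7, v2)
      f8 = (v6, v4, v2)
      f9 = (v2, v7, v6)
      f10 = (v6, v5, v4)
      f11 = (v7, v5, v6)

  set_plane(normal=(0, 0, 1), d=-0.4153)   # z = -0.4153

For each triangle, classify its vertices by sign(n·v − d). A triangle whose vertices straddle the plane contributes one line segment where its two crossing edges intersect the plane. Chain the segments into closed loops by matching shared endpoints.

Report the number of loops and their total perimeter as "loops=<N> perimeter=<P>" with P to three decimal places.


Straddling triangles (8 of 12):
  (v1,v3,v0) [++-] → (-1.47, -0.354259, -0.4153)–(-1.47, -1.625, -0.4153)  len=1.2707
  (v4,v1,v0) [-+-] → (0.320468, -1.625, -0.4153)–(-1.47, -1.625, -0.4153)  len=1.7905
  (v0,v3,v2) [-+-] → (-1.47, -0.354259, -0.4153)–(-1.47, 1.625, -0.4153)  len=1.9793
  (v5,v1,v4) [++-] → (0.320468, -1.625, -0.4153)–(1.47, -1.625, -0.4153)  len=1.1495
  (v3,v7,v2) [++-] → (-0.320468, 1.625, -0.4153)–(-1.47, 1.625, -0.4153)  len=1.1495
  (v2,v7,v6) [-+-] → (-0.320468, 1.625, -0.4153)–(1.47, 1.625, -0.4153)  len=1.7905
  (v6,v5,v4) [-+-] → (1.47, 0.354259, -0.4153)–(1.47, -1.625, -0.4153)  len=1.9793
  (v7,v5,v6) [++-] → (1.47, 0.354259, -0.4153)–(1.47, 1.625, -0.4153)  len=1.2707

Chained into 1 loop(s):
  loop 1: 8 segments, perimeter = 12.3800
Total perimeter = 12.380

loops=1 perimeter=12.380


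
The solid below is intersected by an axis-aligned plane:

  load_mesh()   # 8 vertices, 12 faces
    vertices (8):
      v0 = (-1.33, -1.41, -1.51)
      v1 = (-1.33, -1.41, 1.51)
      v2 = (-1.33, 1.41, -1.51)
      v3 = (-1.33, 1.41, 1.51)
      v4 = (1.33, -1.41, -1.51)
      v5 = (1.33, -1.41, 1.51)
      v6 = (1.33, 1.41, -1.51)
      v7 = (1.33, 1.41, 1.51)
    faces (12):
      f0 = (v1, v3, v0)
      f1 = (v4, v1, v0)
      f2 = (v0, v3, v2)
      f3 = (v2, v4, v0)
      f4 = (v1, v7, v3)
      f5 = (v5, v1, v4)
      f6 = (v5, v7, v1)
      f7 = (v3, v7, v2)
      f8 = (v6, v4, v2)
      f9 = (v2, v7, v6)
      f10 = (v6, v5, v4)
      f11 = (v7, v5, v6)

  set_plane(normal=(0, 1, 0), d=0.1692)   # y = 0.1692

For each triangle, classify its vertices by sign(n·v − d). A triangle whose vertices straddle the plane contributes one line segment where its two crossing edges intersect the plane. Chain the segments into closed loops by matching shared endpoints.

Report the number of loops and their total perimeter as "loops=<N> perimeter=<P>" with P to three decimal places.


Straddling triangles (8 of 12):
  (v1,v3,v0) [-+-] → (-1.33, 0.1692, 1.51)–(-1.33, 0.1692, 0.1812)  len=1.3288
  (v0,v3,v2) [-++] → (-1.33, 0.1692, 0.1812)–(-1.33, 0.1692, -1.51)  len=1.6912
  (v2,v4,v0) [+--] → (-0.1596, 0.1692, -1.51)–(-1.33, 0.1692, -1.51)  len=1.1704
  (v1,v7,v3) [-++] → (0.1596, 0.1692, 1.51)–(-1.33, 0.1692, 1.51)  len=1.4896
  (v5,v7,v1) [-+-] → (1.33, 0.1692, 1.51)–(0.1596, 0.1692, 1.51)  len=1.1704
  (v6,v4,v2) [+-+] → (1.33, 0.1692, -1.51)–(-0.1596, 0.1692, -1.51)  len=1.4896
  (v6,v5,v4) [+--] → (1.33, 0.1692, -0.1812)–(1.33, 0.1692, -1.51)  len=1.3288
  (v7,v5,v6) [+-+] → (1.33, 0.1692, 1.51)–(1.33, 0.1692, -0.1812)  len=1.6912

Chained into 1 loop(s):
  loop 1: 8 segments, perimeter = 11.3600
Total perimeter = 11.360

loops=1 perimeter=11.360


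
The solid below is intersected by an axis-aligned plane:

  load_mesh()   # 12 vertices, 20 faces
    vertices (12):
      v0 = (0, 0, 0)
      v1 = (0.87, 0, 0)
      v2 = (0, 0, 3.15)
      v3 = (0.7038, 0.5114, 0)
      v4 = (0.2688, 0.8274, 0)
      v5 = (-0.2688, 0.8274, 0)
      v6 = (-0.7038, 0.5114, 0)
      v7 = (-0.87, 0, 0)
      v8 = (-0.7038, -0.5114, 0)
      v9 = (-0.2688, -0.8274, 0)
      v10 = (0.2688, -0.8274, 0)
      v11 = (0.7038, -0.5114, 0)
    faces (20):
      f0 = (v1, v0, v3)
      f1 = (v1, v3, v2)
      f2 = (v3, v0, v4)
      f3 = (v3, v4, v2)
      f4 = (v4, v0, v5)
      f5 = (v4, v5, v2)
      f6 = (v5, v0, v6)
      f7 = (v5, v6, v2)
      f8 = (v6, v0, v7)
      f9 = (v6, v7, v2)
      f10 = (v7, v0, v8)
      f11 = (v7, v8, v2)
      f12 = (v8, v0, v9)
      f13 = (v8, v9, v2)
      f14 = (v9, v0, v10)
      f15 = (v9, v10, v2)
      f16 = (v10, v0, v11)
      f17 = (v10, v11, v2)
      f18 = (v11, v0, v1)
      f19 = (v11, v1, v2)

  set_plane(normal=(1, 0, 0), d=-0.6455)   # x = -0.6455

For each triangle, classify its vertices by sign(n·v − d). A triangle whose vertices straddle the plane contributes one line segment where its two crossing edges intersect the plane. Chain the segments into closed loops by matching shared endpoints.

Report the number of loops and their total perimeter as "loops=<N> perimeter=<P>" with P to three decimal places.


Straddling triangles (8 of 20):
  (v5,v0,v6) [++-] → (-0.6455, 0.469038, 0)–(-0.6455, 0.553751, 0)  len=0.0847
  (v5,v6,v2) [+-+] → (-0.6455, 0.553751, 0)–(-0.6455, 0.469038, 0.260934)  len=0.2743
  (v6,v0,v7) [-+-] → (-0.6455, 0.469038, 0)–(-0.6455, 0, 0)  len=0.4690
  (v6,v7,v2) [--+] → (-0.6455, 0, 0.812845)–(-0.6455, 0.469038, 0.260934)  len=0.7243
  (v7,v0,v8) [-+-] → (-0.6455, 0, 0)–(-0.6455, -0.469038, 0)  len=0.4690
  (v7,v8,v2) [--+] → (-0.6455, -0.469038, 0.260934)–(-0.6455, 0, 0.812845)  len=0.7243
  (v8,v0,v9) [-++] → (-0.6455, -0.469038, 0)–(-0.6455, -0.553751, 0)  len=0.0847
  (v8,v9,v2) [-++] → (-0.6455, -0.553751, 0)–(-0.6455, -0.469038, 0.260934)  len=0.2743

Chained into 1 loop(s):
  loop 1: 8 segments, perimeter = 3.1048
Total perimeter = 3.105

loops=1 perimeter=3.105


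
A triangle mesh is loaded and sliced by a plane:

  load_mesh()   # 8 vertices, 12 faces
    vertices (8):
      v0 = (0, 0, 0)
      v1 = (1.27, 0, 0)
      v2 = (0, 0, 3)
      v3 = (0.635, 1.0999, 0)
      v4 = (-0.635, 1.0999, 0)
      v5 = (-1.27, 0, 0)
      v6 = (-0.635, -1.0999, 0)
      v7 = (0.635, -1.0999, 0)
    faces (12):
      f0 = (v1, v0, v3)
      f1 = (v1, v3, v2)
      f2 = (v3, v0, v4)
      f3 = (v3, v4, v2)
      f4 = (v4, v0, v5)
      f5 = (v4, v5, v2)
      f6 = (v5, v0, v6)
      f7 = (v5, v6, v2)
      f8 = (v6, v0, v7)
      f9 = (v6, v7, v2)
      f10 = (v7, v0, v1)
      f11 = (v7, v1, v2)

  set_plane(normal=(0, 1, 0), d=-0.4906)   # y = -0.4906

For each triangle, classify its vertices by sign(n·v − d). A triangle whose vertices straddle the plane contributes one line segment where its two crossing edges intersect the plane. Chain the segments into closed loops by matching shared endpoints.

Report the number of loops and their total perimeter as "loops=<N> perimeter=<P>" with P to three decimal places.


Straddling triangles (6 of 12):
  (v5,v0,v6) [++-] → (-0.283236, -0.4906, 0)–(-0.986764, -0.4906, 0)  len=0.7035
  (v5,v6,v2) [+-+] → (-0.986764, -0.4906, 0)–(-0.283236, -0.4906, 1.66188)  len=1.8047
  (v6,v0,v7) [-+-] → (-0.283236, -0.4906, 0)–(0.283236, -0.4906, 0)  len=0.5665
  (v6,v7,v2) [--+] → (0.283236, -0.4906, 1.66188)–(-0.283236, -0.4906, 1.66188)  len=0.5665
  (v7,v0,v1) [-++] → (0.283236, -0.4906, 0)–(0.986764, -0.4906, 0)  len=0.7035
  (v7,v1,v2) [-++] → (0.986764, -0.4906, 0)–(0.283236, -0.4906, 1.66188)  len=1.8047

Chained into 1 loop(s):
  loop 1: 6 segments, perimeter = 6.1493
Total perimeter = 6.149

loops=1 perimeter=6.149


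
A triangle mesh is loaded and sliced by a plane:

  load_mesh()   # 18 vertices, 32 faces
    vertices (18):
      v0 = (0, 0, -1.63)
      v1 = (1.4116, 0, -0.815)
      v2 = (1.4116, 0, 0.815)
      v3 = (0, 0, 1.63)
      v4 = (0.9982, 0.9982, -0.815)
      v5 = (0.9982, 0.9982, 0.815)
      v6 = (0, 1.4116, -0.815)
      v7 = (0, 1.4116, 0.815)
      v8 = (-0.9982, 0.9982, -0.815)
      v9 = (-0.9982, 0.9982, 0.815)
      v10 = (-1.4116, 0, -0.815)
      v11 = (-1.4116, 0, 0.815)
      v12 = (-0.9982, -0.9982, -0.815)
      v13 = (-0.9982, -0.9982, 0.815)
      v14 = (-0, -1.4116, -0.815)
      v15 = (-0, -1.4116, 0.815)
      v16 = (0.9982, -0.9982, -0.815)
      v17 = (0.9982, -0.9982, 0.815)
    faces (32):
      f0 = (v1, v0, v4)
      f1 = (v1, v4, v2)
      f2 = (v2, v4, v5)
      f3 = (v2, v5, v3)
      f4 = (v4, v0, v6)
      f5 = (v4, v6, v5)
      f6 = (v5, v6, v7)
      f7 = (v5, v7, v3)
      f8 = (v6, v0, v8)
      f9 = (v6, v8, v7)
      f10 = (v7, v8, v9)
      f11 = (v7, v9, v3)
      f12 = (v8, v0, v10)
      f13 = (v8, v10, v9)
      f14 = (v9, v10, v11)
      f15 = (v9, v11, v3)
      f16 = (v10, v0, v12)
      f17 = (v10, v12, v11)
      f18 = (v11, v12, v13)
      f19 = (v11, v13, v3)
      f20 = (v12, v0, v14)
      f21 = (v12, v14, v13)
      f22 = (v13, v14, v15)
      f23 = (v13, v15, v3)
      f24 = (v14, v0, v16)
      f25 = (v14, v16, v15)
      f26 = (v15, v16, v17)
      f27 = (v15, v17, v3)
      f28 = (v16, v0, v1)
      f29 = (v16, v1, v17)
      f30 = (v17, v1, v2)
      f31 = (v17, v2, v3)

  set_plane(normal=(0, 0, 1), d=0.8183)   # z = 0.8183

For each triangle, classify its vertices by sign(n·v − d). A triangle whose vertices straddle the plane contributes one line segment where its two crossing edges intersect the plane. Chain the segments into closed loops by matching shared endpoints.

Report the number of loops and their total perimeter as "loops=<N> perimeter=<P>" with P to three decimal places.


Straddling triangles (8 of 32):
  (v2,v5,v3) [--+] → (0.994158, 0.994158, 0.8183)–(1.40588, 0, 0.8183)  len=1.0760
  (v5,v7,v3) [--+] → (0, 1.40588, 0.8183)–(0.994158, 0.994158, 0.8183)  len=1.0760
  (v7,v9,v3) [--+] → (-0.994158, 0.994158, 0.8183)–(0, 1.40588, 0.8183)  len=1.0760
  (v9,v11,v3) [--+] → (-1.40588, 0, 0.8183)–(-0.994158, 0.994158, 0.8183)  len=1.0760
  (v11,v13,v3) [--+] → (-0.994158, -0.994158, 0.8183)–(-1.40588, 0, 0.8183)  len=1.0760
  (v13,v15,v3) [--+] → (0, -1.40588, 0.8183)–(-0.994158, -0.994158, 0.8183)  len=1.0760
  (v15,v17,v3) [--+] → (0.994158, -0.994158, 0.8183)–(0, -1.40588, 0.8183)  len=1.0760
  (v17,v2,v3) [--+] → (1.40588, 0, 0.8183)–(0.994158, -0.994158, 0.8183)  len=1.0760

Chained into 1 loop(s):
  loop 1: 8 segments, perimeter = 8.6083
Total perimeter = 8.608

loops=1 perimeter=8.608


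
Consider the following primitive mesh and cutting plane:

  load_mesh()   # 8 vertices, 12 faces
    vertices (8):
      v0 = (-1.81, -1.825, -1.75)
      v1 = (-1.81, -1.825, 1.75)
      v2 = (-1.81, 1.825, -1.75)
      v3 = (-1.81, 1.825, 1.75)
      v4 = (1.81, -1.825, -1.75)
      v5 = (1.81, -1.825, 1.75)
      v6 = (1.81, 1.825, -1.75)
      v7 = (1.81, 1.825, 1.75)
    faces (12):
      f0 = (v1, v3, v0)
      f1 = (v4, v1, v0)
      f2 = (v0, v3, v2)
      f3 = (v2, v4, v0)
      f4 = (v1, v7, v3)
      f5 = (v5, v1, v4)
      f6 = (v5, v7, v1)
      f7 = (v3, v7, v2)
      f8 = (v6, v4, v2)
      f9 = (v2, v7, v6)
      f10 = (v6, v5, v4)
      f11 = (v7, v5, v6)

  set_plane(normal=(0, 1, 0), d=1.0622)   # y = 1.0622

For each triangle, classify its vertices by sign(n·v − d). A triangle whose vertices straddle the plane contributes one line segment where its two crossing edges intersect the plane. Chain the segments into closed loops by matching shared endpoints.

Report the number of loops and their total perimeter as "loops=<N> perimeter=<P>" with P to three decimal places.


loops=1 perimeter=14.240

Straddling triangles (8 of 12):
  (v1,v3,v0) [-+-] → (-1.81, 1.0622, 1.75)–(-1.81, 1.0622, 1.01855)  len=0.7315
  (v0,v3,v2) [-++] → (-1.81, 1.0622, 1.01855)–(-1.81, 1.0622, -1.75)  len=2.7685
  (v2,v4,v0) [+--] → (-1.05347, 1.0622, -1.75)–(-1.81, 1.0622, -1.75)  len=0.7565
  (v1,v7,v3) [-++] → (1.05347, 1.0622, 1.75)–(-1.81, 1.0622, 1.75)  len=2.8635
  (v5,v7,v1) [-+-] → (1.81, 1.0622, 1.75)–(1.05347, 1.0622, 1.75)  len=0.7565
  (v6,v4,v2) [+-+] → (1.81, 1.0622, -1.75)–(-1.05347, 1.0622, -1.75)  len=2.8635
  (v6,v5,v4) [+--] → (1.81, 1.0622, -1.01855)–(1.81, 1.0622, -1.75)  len=0.7315
  (v7,v5,v6) [+-+] → (1.81, 1.0622, 1.75)–(1.81, 1.0622, -1.01855)  len=2.7685

Chained into 1 loop(s):
  loop 1: 8 segments, perimeter = 14.2400
Total perimeter = 14.240


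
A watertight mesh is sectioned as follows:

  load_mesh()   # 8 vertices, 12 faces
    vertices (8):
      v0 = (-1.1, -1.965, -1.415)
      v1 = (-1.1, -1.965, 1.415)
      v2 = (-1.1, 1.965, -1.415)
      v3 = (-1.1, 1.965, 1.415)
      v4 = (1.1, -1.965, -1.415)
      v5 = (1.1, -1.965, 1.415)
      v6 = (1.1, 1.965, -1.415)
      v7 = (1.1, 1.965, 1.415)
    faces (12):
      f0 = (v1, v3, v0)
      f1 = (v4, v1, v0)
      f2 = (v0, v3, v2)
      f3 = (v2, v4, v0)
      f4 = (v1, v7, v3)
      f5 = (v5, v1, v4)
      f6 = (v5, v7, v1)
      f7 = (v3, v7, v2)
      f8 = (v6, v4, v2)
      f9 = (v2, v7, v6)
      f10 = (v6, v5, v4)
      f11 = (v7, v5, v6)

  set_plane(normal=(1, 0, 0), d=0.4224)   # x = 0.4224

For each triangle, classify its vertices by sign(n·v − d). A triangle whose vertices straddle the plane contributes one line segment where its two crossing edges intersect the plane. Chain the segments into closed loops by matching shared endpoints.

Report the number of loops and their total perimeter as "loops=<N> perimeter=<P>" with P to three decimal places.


Straddling triangles (8 of 12):
  (v4,v1,v0) [+--] → (0.4224, -1.965, -0.54336)–(0.4224, -1.965, -1.415)  len=0.8716
  (v2,v4,v0) [-+-] → (0.4224, -0.75456, -1.415)–(0.4224, -1.965, -1.415)  len=1.2104
  (v1,v7,v3) [-+-] → (0.4224, 0.75456, 1.415)–(0.4224, 1.965, 1.415)  len=1.2104
  (v5,v1,v4) [+-+] → (0.4224, -1.965, 1.415)–(0.4224, -1.965, -0.54336)  len=1.9584
  (v5,v7,v1) [++-] → (0.4224, 0.75456, 1.415)–(0.4224, -1.965, 1.415)  len=2.7196
  (v3,v7,v2) [-+-] → (0.4224, 1.965, 1.415)–(0.4224, 1.965, 0.54336)  len=0.8716
  (v6,v4,v2) [++-] → (0.4224, -0.75456, -1.415)–(0.4224, 1.965, -1.415)  len=2.7196
  (v2,v7,v6) [-++] → (0.4224, 1.965, 0.54336)–(0.4224, 1.965, -1.415)  len=1.9584

Chained into 1 loop(s):
  loop 1: 8 segments, perimeter = 13.5200
Total perimeter = 13.520

loops=1 perimeter=13.520


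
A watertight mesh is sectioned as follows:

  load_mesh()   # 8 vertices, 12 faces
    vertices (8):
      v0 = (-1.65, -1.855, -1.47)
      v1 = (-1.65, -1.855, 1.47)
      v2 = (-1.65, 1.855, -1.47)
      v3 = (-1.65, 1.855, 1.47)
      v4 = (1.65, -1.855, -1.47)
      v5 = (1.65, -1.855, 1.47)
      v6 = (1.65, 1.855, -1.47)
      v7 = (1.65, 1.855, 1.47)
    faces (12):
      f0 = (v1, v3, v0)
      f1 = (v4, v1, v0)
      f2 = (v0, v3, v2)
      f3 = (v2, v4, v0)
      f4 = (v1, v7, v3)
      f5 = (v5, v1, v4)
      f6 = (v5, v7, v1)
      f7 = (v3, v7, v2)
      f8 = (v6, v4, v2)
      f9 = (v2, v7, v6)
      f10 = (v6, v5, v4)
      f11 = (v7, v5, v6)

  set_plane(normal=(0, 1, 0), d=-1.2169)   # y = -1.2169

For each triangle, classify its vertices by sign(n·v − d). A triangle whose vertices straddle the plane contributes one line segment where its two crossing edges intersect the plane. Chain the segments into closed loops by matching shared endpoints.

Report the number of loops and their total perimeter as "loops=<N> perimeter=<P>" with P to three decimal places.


loops=1 perimeter=12.480

Straddling triangles (8 of 12):
  (v1,v3,v0) [-+-] → (-1.65, -1.2169, 1.47)–(-1.65, -1.2169, -0.964336)  len=2.4343
  (v0,v3,v2) [-++] → (-1.65, -1.2169, -0.964336)–(-1.65, -1.2169, -1.47)  len=0.5057
  (v2,v4,v0) [+--] → (1.08242, -1.2169, -1.47)–(-1.65, -1.2169, -1.47)  len=2.7324
  (v1,v7,v3) [-++] → (-1.08242, -1.2169, 1.47)–(-1.65, -1.2169, 1.47)  len=0.5676
  (v5,v7,v1) [-+-] → (1.65, -1.2169, 1.47)–(-1.08242, -1.2169, 1.47)  len=2.7324
  (v6,v4,v2) [+-+] → (1.65, -1.2169, -1.47)–(1.08242, -1.2169, -1.47)  len=0.5676
  (v6,v5,v4) [+--] → (1.65, -1.2169, 0.964336)–(1.65, -1.2169, -1.47)  len=2.4343
  (v7,v5,v6) [+-+] → (1.65, -1.2169, 1.47)–(1.65, -1.2169, 0.964336)  len=0.5057

Chained into 1 loop(s):
  loop 1: 8 segments, perimeter = 12.4800
Total perimeter = 12.480


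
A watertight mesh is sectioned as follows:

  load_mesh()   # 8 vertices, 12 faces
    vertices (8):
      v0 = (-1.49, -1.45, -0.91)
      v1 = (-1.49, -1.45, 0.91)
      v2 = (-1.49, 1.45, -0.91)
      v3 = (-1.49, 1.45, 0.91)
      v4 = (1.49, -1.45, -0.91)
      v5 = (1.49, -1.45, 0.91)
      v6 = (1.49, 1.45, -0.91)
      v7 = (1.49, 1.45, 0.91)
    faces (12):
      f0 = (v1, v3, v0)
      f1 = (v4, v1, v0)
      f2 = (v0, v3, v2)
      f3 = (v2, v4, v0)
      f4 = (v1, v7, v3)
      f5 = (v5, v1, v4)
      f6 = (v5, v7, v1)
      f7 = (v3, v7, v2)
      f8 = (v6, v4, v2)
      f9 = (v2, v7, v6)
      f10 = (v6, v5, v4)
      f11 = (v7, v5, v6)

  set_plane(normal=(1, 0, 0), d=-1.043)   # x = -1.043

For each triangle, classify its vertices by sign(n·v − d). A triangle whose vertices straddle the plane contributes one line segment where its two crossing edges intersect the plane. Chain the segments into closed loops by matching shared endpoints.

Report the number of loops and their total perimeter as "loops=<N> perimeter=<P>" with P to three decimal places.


loops=1 perimeter=9.440

Straddling triangles (8 of 12):
  (v4,v1,v0) [+--] → (-1.043, -1.45, 0.637)–(-1.043, -1.45, -0.91)  len=1.5470
  (v2,v4,v0) [-+-] → (-1.043, 1.015, -0.91)–(-1.043, -1.45, -0.91)  len=2.4650
  (v1,v7,v3) [-+-] → (-1.043, -1.015, 0.91)–(-1.043, 1.45, 0.91)  len=2.4650
  (v5,v1,v4) [+-+] → (-1.043, -1.45, 0.91)–(-1.043, -1.45, 0.637)  len=0.2730
  (v5,v7,v1) [++-] → (-1.043, -1.015, 0.91)–(-1.043, -1.45, 0.91)  len=0.4350
  (v3,v7,v2) [-+-] → (-1.043, 1.45, 0.91)–(-1.043, 1.45, -0.637)  len=1.5470
  (v6,v4,v2) [++-] → (-1.043, 1.015, -0.91)–(-1.043, 1.45, -0.91)  len=0.4350
  (v2,v7,v6) [-++] → (-1.043, 1.45, -0.637)–(-1.043, 1.45, -0.91)  len=0.2730

Chained into 1 loop(s):
  loop 1: 8 segments, perimeter = 9.4400
Total perimeter = 9.440


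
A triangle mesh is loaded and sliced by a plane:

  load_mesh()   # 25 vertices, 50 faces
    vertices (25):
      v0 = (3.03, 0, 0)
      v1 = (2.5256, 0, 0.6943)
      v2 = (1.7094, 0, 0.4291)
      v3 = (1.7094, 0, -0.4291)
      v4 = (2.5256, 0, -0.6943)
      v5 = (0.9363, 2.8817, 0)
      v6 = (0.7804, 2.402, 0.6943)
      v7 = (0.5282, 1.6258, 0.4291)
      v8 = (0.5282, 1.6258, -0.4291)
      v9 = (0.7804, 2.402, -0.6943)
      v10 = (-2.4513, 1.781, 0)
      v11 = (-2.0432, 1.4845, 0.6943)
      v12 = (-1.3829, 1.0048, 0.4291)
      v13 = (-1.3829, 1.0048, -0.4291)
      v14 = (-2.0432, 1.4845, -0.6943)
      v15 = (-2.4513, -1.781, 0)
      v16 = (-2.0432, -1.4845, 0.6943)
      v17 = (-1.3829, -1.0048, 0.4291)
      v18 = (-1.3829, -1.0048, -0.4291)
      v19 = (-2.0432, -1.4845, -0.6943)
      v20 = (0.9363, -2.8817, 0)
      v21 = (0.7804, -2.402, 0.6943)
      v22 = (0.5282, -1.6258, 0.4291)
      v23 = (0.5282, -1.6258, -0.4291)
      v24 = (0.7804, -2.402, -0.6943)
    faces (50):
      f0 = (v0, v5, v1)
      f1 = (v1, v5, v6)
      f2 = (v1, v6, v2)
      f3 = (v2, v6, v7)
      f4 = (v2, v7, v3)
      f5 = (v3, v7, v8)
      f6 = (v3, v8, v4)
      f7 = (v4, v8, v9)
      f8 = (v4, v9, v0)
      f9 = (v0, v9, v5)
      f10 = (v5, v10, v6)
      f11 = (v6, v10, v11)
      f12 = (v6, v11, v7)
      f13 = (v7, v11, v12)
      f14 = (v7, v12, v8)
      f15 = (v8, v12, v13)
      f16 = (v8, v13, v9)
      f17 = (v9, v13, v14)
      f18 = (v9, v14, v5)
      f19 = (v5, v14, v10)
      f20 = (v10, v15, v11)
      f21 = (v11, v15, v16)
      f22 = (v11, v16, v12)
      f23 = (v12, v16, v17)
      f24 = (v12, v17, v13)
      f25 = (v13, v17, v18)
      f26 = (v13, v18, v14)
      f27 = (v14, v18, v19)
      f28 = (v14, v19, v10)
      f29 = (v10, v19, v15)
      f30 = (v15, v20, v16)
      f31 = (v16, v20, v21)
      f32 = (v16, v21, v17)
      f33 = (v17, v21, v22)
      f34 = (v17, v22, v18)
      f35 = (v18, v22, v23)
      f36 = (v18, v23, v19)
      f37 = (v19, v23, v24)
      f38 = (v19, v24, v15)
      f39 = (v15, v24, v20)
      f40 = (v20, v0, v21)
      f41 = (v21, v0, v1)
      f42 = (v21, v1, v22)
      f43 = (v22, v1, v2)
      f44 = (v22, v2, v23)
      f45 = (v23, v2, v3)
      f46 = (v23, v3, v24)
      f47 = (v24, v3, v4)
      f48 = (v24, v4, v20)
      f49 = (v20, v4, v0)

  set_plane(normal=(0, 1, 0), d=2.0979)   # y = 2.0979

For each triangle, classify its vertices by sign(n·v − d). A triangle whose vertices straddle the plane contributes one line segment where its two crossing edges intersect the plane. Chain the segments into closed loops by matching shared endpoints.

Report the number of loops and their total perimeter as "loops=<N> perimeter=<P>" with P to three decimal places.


Straddling triangles (14 of 50):
  (v0,v5,v1) [-+-] → (1.50577, 2.0979, 0)–(1.36858, 2.0979, 0.188844)  len=0.2334
  (v1,v5,v6) [-++] → (1.36858, 2.0979, 0.188844)–(1.00135, 2.0979, 0.6943)  len=0.6248
  (v1,v6,v2) [-+-] → (1.00135, 2.0979, 0.6943)–(0.898014, 2.0979, 0.660725)  len=0.1087
  (v2,v6,v7) [-+-] → (0.898014, 2.0979, 0.660725)–(0.681593, 2.0979, 0.5904)  len=0.2276
  (v4,v8,v9) [--+] → (0.681593, 2.0979, -0.5904)–(1.00135, 2.0979, -0.6943)  len=0.3362
  (v4,v9,v0) [-+-] → (1.00135, 2.0979, -0.6943)–(1.06521, 2.0979, -0.6064)  len=0.1086
  (v0,v9,v5) [-++] → (1.06521, 2.0979, -0.6064)–(1.50577, 2.0979, 0)  len=0.7495
  (v5,v10,v6) [+-+] → (-1.47598, 2.0979, 0)–(-0.802144, 2.0979, 0.354305)  len=0.7613
  (v6,v10,v11) [+--] → (-0.802144, 2.0979, 0.354305)–(-0.155466, 2.0979, 0.6943)  len=0.7306
  (v6,v11,v7) [+--] → (-0.155466, 2.0979, 0.6943)–(0.681593, 2.0979, 0.5904)  len=0.8435
  (v8,v13,v9) [--+] → (0.309559, 2.0979, -0.636579)–(0.681593, 2.0979, -0.5904)  len=0.3749
  (v9,v13,v14) [+--] → (0.309559, 2.0979, -0.636579)–(-0.155466, 2.0979, -0.6943)  len=0.4686
  (v9,v14,v5) [+-+] → (-0.155466, 2.0979, -0.6943)–(-0.735137, 2.0979, -0.389488)  len=0.6549
  (v5,v14,v10) [+--] → (-0.735137, 2.0979, -0.389488)–(-1.47598, 2.0979, 0)  len=0.8370

Chained into 1 loop(s):
  loop 1: 14 segments, perimeter = 7.0596
Total perimeter = 7.060

loops=1 perimeter=7.060


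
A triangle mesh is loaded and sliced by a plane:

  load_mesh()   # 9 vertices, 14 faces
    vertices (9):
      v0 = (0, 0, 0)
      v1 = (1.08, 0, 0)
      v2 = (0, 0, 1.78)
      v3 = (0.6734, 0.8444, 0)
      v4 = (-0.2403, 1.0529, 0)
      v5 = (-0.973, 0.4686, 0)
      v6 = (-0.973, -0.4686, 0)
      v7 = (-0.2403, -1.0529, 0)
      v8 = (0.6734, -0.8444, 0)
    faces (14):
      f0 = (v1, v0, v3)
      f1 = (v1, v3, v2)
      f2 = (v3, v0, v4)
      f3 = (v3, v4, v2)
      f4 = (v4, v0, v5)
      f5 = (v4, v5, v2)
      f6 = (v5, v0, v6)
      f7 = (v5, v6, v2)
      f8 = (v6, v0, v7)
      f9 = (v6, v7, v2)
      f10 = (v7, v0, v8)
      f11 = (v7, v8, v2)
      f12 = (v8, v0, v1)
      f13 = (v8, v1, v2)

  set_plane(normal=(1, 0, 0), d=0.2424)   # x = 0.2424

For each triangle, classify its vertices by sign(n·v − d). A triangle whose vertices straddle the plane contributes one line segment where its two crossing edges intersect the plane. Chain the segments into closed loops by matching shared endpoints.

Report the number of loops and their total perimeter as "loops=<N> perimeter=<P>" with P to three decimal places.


loops=1 perimeter=5.274

Straddling triangles (8 of 14):
  (v1,v0,v3) [+-+] → (0.2424, 0, 0)–(0.2424, 0.303954, 0)  len=0.3040
  (v1,v3,v2) [++-] → (0.2424, 0.303954, 1.13926)–(0.2424, 0, 1.38049)  len=0.3880
  (v3,v0,v4) [+--] → (0.2424, 0.303954, 0)–(0.2424, 0.942751, 0)  len=0.6388
  (v3,v4,v2) [+--] → (0.2424, 0.942751, 0)–(0.2424, 0.303954, 1.13926)  len=1.3061
  (v7,v0,v8) [--+] → (0.2424, -0.303954, 0)–(0.2424, -0.942751, 0)  len=0.6388
  (v7,v8,v2) [-+-] → (0.2424, -0.942751, 0)–(0.2424, -0.303954, 1.13926)  len=1.3061
  (v8,v0,v1) [+-+] → (0.2424, -0.303954, 0)–(0.2424, 0, 0)  len=0.3040
  (v8,v1,v2) [++-] → (0.2424, 0, 1.38049)–(0.2424, -0.303954, 1.13926)  len=0.3880

Chained into 1 loop(s):
  loop 1: 8 segments, perimeter = 5.2739
Total perimeter = 5.274


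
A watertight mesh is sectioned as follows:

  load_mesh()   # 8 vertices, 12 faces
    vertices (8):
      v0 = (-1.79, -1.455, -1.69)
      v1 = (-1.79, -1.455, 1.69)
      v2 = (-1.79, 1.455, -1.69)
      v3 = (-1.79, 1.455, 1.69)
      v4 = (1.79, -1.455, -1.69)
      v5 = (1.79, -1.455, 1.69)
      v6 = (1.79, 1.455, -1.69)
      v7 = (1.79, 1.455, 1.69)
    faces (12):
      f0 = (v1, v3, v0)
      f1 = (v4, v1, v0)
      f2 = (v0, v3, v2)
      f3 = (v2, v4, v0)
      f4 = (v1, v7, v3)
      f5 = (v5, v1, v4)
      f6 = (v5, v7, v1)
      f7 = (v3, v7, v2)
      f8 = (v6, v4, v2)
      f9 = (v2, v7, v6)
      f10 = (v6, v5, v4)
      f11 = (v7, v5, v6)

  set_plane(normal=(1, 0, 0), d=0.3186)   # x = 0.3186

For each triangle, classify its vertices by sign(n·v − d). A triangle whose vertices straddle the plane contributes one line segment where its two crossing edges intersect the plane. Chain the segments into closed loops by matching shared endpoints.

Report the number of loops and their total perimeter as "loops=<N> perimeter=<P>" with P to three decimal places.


loops=1 perimeter=12.580

Straddling triangles (8 of 12):
  (v4,v1,v0) [+--] → (0.3186, -1.455, -0.300801)–(0.3186, -1.455, -1.69)  len=1.3892
  (v2,v4,v0) [-+-] → (0.3186, -0.258974, -1.69)–(0.3186, -1.455, -1.69)  len=1.1960
  (v1,v7,v3) [-+-] → (0.3186, 0.258974, 1.69)–(0.3186, 1.455, 1.69)  len=1.1960
  (v5,v1,v4) [+-+] → (0.3186, -1.455, 1.69)–(0.3186, -1.455, -0.300801)  len=1.9908
  (v5,v7,v1) [++-] → (0.3186, 0.258974, 1.69)–(0.3186, -1.455, 1.69)  len=1.7140
  (v3,v7,v2) [-+-] → (0.3186, 1.455, 1.69)–(0.3186, 1.455, 0.300801)  len=1.3892
  (v6,v4,v2) [++-] → (0.3186, -0.258974, -1.69)–(0.3186, 1.455, -1.69)  len=1.7140
  (v2,v7,v6) [-++] → (0.3186, 1.455, 0.300801)–(0.3186, 1.455, -1.69)  len=1.9908

Chained into 1 loop(s):
  loop 1: 8 segments, perimeter = 12.5800
Total perimeter = 12.580


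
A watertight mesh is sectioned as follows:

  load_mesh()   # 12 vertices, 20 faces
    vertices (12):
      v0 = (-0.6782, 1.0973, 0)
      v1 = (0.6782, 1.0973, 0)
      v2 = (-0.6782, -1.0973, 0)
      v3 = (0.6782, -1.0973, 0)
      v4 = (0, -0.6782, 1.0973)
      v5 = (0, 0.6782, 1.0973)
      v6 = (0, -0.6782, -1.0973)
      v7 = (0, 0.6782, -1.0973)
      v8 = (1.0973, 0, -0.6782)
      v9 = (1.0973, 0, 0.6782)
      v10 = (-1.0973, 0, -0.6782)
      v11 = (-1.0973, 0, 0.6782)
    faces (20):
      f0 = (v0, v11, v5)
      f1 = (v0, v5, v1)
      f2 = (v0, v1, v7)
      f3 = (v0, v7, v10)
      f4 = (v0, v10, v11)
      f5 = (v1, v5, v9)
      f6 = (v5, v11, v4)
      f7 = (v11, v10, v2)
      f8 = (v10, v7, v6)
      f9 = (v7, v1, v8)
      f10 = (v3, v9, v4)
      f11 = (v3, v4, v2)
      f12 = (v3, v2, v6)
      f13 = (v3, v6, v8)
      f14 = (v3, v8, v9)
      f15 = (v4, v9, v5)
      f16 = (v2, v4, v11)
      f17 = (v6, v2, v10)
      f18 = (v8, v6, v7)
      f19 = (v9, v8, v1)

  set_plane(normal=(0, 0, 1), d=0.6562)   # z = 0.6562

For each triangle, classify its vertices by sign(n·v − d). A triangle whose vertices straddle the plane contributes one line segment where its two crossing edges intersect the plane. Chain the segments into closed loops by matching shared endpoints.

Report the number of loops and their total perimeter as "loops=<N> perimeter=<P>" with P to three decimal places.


Straddling triangles (10 of 20):
  (v0,v11,v5) [-++] → (-1.0837, 0.0355951, 0.6562)–(-0.272627, 0.846673, 0.6562)  len=1.1470
  (v0,v5,v1) [-+-] → (-0.272627, 0.846673, 0.6562)–(0.272627, 0.846673, 0.6562)  len=0.5453
  (v0,v10,v11) [--+] → (-1.0973, 0, 0.6562)–(-1.0837, 0.0355951, 0.6562)  len=0.0381
  (v1,v5,v9) [-++] → (0.272627, 0.846673, 0.6562)–(1.0837, 0.0355951, 0.6562)  len=1.1470
  (v11,v10,v2) [+--] → (-1.0973, 0, 0.6562)–(-1.0837, -0.0355951, 0.6562)  len=0.0381
  (v3,v9,v4) [-++] → (1.0837, -0.0355951, 0.6562)–(0.272627, -0.846673, 0.6562)  len=1.1470
  (v3,v4,v2) [-+-] → (0.272627, -0.846673, 0.6562)–(-0.272627, -0.846673, 0.6562)  len=0.5453
  (v3,v8,v9) [--+] → (1.0973, 0, 0.6562)–(1.0837, -0.0355951, 0.6562)  len=0.0381
  (v2,v4,v11) [-++] → (-0.272627, -0.846673, 0.6562)–(-1.0837, -0.0355951, 0.6562)  len=1.1470
  (v9,v8,v1) [+--] → (1.0973, 0, 0.6562)–(1.0837, 0.0355951, 0.6562)  len=0.0381

Chained into 1 loop(s):
  loop 1: 10 segments, perimeter = 5.8311
Total perimeter = 5.831

loops=1 perimeter=5.831


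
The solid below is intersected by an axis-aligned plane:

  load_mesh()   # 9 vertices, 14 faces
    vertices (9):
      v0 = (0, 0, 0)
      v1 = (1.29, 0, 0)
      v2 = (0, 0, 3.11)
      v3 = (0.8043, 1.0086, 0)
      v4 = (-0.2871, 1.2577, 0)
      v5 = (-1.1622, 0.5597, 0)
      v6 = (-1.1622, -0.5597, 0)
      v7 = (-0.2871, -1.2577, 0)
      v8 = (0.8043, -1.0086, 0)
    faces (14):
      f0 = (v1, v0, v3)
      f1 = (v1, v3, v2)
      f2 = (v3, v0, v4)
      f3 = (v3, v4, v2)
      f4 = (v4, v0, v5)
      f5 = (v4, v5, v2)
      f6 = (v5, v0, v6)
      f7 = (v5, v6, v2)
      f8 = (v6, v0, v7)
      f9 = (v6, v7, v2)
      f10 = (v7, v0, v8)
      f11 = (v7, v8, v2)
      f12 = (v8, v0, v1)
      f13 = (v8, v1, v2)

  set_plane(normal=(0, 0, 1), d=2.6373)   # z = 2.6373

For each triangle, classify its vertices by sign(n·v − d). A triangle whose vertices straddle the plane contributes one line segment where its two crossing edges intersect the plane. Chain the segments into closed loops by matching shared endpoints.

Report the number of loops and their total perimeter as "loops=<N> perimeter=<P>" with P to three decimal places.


loops=1 perimeter=1.191

Straddling triangles (7 of 14):
  (v1,v3,v2) [--+] → (0.122248, 0.153301, 2.6373)–(0.196072, 0, 2.6373)  len=0.1701
  (v3,v4,v2) [--+] → (-0.0436374, 0.191162, 2.6373)–(0.122248, 0.153301, 2.6373)  len=0.1702
  (v4,v5,v2) [--+] → (-0.176647, 0.0850708, 2.6373)–(-0.0436374, 0.191162, 2.6373)  len=0.1701
  (v5,v6,v2) [--+] → (-0.176647, -0.0850708, 2.6373)–(-0.176647, 0.0850708, 2.6373)  len=0.1701
  (v6,v7,v2) [--+] → (-0.0436374, -0.191162, 2.6373)–(-0.176647, -0.0850708, 2.6373)  len=0.1701
  (v7,v8,v2) [--+] → (0.122248, -0.153301, 2.6373)–(-0.0436374, -0.191162, 2.6373)  len=0.1702
  (v8,v1,v2) [--+] → (0.196072, 0, 2.6373)–(0.122248, -0.153301, 2.6373)  len=0.1701

Chained into 1 loop(s):
  loop 1: 7 segments, perimeter = 1.1910
Total perimeter = 1.191


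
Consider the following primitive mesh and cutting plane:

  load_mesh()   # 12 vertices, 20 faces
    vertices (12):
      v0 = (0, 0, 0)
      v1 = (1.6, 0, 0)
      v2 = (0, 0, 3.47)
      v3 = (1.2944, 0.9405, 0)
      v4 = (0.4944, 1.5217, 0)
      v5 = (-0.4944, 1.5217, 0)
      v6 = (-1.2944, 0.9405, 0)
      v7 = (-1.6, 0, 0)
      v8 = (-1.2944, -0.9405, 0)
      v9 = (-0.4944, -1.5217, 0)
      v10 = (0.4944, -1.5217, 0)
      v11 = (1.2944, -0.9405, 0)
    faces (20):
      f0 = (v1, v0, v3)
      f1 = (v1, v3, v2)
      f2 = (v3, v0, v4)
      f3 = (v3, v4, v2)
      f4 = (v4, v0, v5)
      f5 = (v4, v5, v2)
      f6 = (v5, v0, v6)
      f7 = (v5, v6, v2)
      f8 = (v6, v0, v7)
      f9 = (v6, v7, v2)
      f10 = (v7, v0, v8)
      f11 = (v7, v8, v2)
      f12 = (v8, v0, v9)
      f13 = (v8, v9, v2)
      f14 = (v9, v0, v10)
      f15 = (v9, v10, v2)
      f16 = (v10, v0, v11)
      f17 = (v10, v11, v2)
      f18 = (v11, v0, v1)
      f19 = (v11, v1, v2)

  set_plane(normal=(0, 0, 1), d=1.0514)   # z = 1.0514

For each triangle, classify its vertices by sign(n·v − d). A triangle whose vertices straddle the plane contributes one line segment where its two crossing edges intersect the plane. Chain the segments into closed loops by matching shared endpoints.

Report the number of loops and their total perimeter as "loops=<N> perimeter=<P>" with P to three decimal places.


Straddling triangles (10 of 20):
  (v1,v3,v2) [--+] → (0.902201, 0.655531, 1.0514)–(1.1152, 0, 1.0514)  len=0.6893
  (v3,v4,v2) [--+] → (0.344598, 1.06063, 1.0514)–(0.902201, 0.655531, 1.0514)  len=0.6892
  (v4,v5,v2) [--+] → (-0.344598, 1.06063, 1.0514)–(0.344598, 1.06063, 1.0514)  len=0.6892
  (v5,v6,v2) [--+] → (-0.902201, 0.655531, 1.0514)–(-0.344598, 1.06063, 1.0514)  len=0.6892
  (v6,v7,v2) [--+] → (-1.1152, 0, 1.0514)–(-0.902201, 0.655531, 1.0514)  len=0.6893
  (v7,v8,v2) [--+] → (-0.902201, -0.655531, 1.0514)–(-1.1152, 0, 1.0514)  len=0.6893
  (v8,v9,v2) [--+] → (-0.344598, -1.06063, 1.0514)–(-0.902201, -0.655531, 1.0514)  len=0.6892
  (v9,v10,v2) [--+] → (0.344598, -1.06063, 1.0514)–(-0.344598, -1.06063, 1.0514)  len=0.6892
  (v10,v11,v2) [--+] → (0.902201, -0.655531, 1.0514)–(0.344598, -1.06063, 1.0514)  len=0.6892
  (v11,v1,v2) [--+] → (1.1152, 0, 1.0514)–(0.902201, -0.655531, 1.0514)  len=0.6893

Chained into 1 loop(s):
  loop 1: 10 segments, perimeter = 6.8924
Total perimeter = 6.892

loops=1 perimeter=6.892
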